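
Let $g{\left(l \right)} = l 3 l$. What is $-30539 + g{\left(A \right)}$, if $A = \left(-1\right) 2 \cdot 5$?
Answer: $-30239$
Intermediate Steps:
$A = -10$ ($A = \left(-2\right) 5 = -10$)
$g{\left(l \right)} = 3 l^{2}$ ($g{\left(l \right)} = 3 l l = 3 l^{2}$)
$-30539 + g{\left(A \right)} = -30539 + 3 \left(-10\right)^{2} = -30539 + 3 \cdot 100 = -30539 + 300 = -30239$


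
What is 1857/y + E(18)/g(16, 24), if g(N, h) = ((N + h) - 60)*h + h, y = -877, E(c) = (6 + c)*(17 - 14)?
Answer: -37914/16663 ≈ -2.2753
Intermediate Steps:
E(c) = 18 + 3*c (E(c) = (6 + c)*3 = 18 + 3*c)
g(N, h) = h + h*(-60 + N + h) (g(N, h) = (-60 + N + h)*h + h = h*(-60 + N + h) + h = h + h*(-60 + N + h))
1857/y + E(18)/g(16, 24) = 1857/(-877) + (18 + 3*18)/((24*(-59 + 16 + 24))) = 1857*(-1/877) + (18 + 54)/((24*(-19))) = -1857/877 + 72/(-456) = -1857/877 + 72*(-1/456) = -1857/877 - 3/19 = -37914/16663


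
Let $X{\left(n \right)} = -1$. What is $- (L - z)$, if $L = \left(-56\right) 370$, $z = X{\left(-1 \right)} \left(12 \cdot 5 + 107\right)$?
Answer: $20553$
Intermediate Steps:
$z = -167$ ($z = - (12 \cdot 5 + 107) = - (60 + 107) = \left(-1\right) 167 = -167$)
$L = -20720$
$- (L - z) = - (-20720 - -167) = - (-20720 + 167) = \left(-1\right) \left(-20553\right) = 20553$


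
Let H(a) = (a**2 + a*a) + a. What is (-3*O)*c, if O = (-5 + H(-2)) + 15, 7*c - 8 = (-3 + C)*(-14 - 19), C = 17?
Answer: 21792/7 ≈ 3113.1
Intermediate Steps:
H(a) = a + 2*a**2 (H(a) = (a**2 + a**2) + a = 2*a**2 + a = a + 2*a**2)
c = -454/7 (c = 8/7 + ((-3 + 17)*(-14 - 19))/7 = 8/7 + (14*(-33))/7 = 8/7 + (1/7)*(-462) = 8/7 - 66 = -454/7 ≈ -64.857)
O = 16 (O = (-5 - 2*(1 + 2*(-2))) + 15 = (-5 - 2*(1 - 4)) + 15 = (-5 - 2*(-3)) + 15 = (-5 + 6) + 15 = 1 + 15 = 16)
(-3*O)*c = -3*16*(-454/7) = -48*(-454/7) = 21792/7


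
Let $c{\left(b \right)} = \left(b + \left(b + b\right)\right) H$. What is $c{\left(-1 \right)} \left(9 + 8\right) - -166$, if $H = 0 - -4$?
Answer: $-38$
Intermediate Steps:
$H = 4$ ($H = 0 + 4 = 4$)
$c{\left(b \right)} = 12 b$ ($c{\left(b \right)} = \left(b + \left(b + b\right)\right) 4 = \left(b + 2 b\right) 4 = 3 b 4 = 12 b$)
$c{\left(-1 \right)} \left(9 + 8\right) - -166 = 12 \left(-1\right) \left(9 + 8\right) - -166 = \left(-12\right) 17 + 166 = -204 + 166 = -38$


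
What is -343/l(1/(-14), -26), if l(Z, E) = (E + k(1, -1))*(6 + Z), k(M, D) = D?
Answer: 4802/2241 ≈ 2.1428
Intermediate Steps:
l(Z, E) = (-1 + E)*(6 + Z) (l(Z, E) = (E - 1)*(6 + Z) = (-1 + E)*(6 + Z))
-343/l(1/(-14), -26) = -343/(-6 - 1/(-14) + 6*(-26) - 26/(-14)) = -343/(-6 - 1*(-1/14) - 156 - 26*(-1/14)) = -343/(-6 + 1/14 - 156 + 13/7) = -343/(-2241/14) = -343*(-14/2241) = 4802/2241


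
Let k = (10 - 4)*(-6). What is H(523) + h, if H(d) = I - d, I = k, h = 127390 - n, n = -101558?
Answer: 228389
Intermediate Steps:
k = -36 (k = 6*(-6) = -36)
h = 228948 (h = 127390 - 1*(-101558) = 127390 + 101558 = 228948)
I = -36
H(d) = -36 - d
H(523) + h = (-36 - 1*523) + 228948 = (-36 - 523) + 228948 = -559 + 228948 = 228389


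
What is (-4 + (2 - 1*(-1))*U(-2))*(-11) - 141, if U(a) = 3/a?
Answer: -95/2 ≈ -47.500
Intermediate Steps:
(-4 + (2 - 1*(-1))*U(-2))*(-11) - 141 = (-4 + (2 - 1*(-1))*(3/(-2)))*(-11) - 141 = (-4 + (2 + 1)*(3*(-½)))*(-11) - 141 = (-4 + 3*(-3/2))*(-11) - 141 = (-4 - 9/2)*(-11) - 141 = -17/2*(-11) - 141 = 187/2 - 141 = -95/2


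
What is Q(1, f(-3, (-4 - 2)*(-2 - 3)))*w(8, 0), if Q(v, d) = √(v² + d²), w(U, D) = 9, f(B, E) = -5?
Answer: 9*√26 ≈ 45.891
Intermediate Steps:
Q(v, d) = √(d² + v²)
Q(1, f(-3, (-4 - 2)*(-2 - 3)))*w(8, 0) = √((-5)² + 1²)*9 = √(25 + 1)*9 = √26*9 = 9*√26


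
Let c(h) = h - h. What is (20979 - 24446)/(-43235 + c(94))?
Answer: 3467/43235 ≈ 0.080190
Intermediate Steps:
c(h) = 0
(20979 - 24446)/(-43235 + c(94)) = (20979 - 24446)/(-43235 + 0) = -3467/(-43235) = -3467*(-1/43235) = 3467/43235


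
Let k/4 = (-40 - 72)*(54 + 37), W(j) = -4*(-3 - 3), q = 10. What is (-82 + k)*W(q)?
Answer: -980400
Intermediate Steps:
W(j) = 24 (W(j) = -4*(-6) = 24)
k = -40768 (k = 4*((-40 - 72)*(54 + 37)) = 4*(-112*91) = 4*(-10192) = -40768)
(-82 + k)*W(q) = (-82 - 40768)*24 = -40850*24 = -980400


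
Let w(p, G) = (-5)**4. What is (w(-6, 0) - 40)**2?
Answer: 342225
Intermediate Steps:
w(p, G) = 625
(w(-6, 0) - 40)**2 = (625 - 40)**2 = 585**2 = 342225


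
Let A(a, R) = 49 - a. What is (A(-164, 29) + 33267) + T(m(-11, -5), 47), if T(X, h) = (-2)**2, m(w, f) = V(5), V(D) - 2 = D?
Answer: 33484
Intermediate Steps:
V(D) = 2 + D
m(w, f) = 7 (m(w, f) = 2 + 5 = 7)
T(X, h) = 4
(A(-164, 29) + 33267) + T(m(-11, -5), 47) = ((49 - 1*(-164)) + 33267) + 4 = ((49 + 164) + 33267) + 4 = (213 + 33267) + 4 = 33480 + 4 = 33484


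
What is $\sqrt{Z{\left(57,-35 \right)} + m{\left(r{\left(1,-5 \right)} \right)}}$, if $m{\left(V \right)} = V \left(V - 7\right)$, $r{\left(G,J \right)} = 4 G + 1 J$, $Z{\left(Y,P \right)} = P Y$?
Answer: $i \sqrt{1987} \approx 44.576 i$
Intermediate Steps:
$r{\left(G,J \right)} = J + 4 G$ ($r{\left(G,J \right)} = 4 G + J = J + 4 G$)
$m{\left(V \right)} = V \left(-7 + V\right)$
$\sqrt{Z{\left(57,-35 \right)} + m{\left(r{\left(1,-5 \right)} \right)}} = \sqrt{\left(-35\right) 57 + \left(-5 + 4 \cdot 1\right) \left(-7 + \left(-5 + 4 \cdot 1\right)\right)} = \sqrt{-1995 + \left(-5 + 4\right) \left(-7 + \left(-5 + 4\right)\right)} = \sqrt{-1995 - \left(-7 - 1\right)} = \sqrt{-1995 - -8} = \sqrt{-1995 + 8} = \sqrt{-1987} = i \sqrt{1987}$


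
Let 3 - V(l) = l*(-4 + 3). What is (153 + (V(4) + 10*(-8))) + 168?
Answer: 248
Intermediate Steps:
V(l) = 3 + l (V(l) = 3 - l*(-4 + 3) = 3 - l*(-1) = 3 - (-1)*l = 3 + l)
(153 + (V(4) + 10*(-8))) + 168 = (153 + ((3 + 4) + 10*(-8))) + 168 = (153 + (7 - 80)) + 168 = (153 - 73) + 168 = 80 + 168 = 248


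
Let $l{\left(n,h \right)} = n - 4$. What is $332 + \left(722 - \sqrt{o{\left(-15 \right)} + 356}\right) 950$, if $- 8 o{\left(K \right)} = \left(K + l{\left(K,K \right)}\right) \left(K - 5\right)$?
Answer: $686232 - 950 \sqrt{271} \approx 6.7059 \cdot 10^{5}$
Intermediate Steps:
$l{\left(n,h \right)} = -4 + n$
$o{\left(K \right)} = - \frac{\left(-5 + K\right) \left(-4 + 2 K\right)}{8}$ ($o{\left(K \right)} = - \frac{\left(K + \left(-4 + K\right)\right) \left(K - 5\right)}{8} = - \frac{\left(-4 + 2 K\right) \left(-5 + K\right)}{8} = - \frac{\left(-5 + K\right) \left(-4 + 2 K\right)}{8}$)
$332 + \left(722 - \sqrt{o{\left(-15 \right)} + 356}\right) 950 = 332 + \left(722 - \sqrt{\left(- \frac{5}{2} - \frac{\left(-15\right)^{2}}{4} + \frac{7}{4} \left(-15\right)\right) + 356}\right) 950 = 332 + \left(722 - \sqrt{\left(- \frac{5}{2} - \frac{225}{4} - \frac{105}{4}\right) + 356}\right) 950 = 332 + \left(722 - \sqrt{-85 + 356}\right) 950 = 332 + \left(722 - \sqrt{271}\right) 950 = 332 + \left(685900 - 950 \sqrt{271}\right) = 686232 - 950 \sqrt{271}$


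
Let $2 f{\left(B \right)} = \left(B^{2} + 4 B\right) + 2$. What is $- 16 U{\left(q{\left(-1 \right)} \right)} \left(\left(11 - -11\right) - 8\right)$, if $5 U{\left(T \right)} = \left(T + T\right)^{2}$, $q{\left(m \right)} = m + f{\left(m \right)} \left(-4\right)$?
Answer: $- \frac{896}{5} \approx -179.2$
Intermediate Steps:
$f{\left(B \right)} = 1 + \frac{B^{2}}{2} + 2 B$ ($f{\left(B \right)} = \frac{\left(B^{2} + 4 B\right) + 2}{2} = \frac{2 + B^{2} + 4 B}{2} = 1 + \frac{B^{2}}{2} + 2 B$)
$q{\left(m \right)} = -4 - 7 m - 2 m^{2}$ ($q{\left(m \right)} = m + \left(1 + \frac{m^{2}}{2} + 2 m\right) \left(-4\right) = m - \left(4 + 2 m^{2} + 8 m\right) = -4 - 7 m - 2 m^{2}$)
$U{\left(T \right)} = \frac{4 T^{2}}{5}$ ($U{\left(T \right)} = \frac{\left(T + T\right)^{2}}{5} = \frac{\left(2 T\right)^{2}}{5} = \frac{4 T^{2}}{5}$)
$- 16 U{\left(q{\left(-1 \right)} \right)} \left(\left(11 - -11\right) - 8\right) = - 16 \frac{4 \left(-4 - -7 - 2 \left(-1\right)^{2}\right)^{2}}{5} \left(\left(11 - -11\right) - 8\right) = - 16 \frac{4 \left(-4 + 7 - 2\right)^{2}}{5} \left(\left(11 + 11\right) - 8\right) = - 16 \frac{4 \left(-4 + 7 - 2\right)^{2}}{5} \left(22 - 8\right) = - 16 \frac{4 \cdot 1^{2}}{5} \cdot 14 = - 16 \cdot \frac{4}{5} \cdot 1 \cdot 14 = \left(-16\right) \frac{4}{5} \cdot 14 = \left(- \frac{64}{5}\right) 14 = - \frac{896}{5}$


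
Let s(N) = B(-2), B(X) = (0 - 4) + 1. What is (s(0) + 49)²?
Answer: 2116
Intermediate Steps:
B(X) = -3 (B(X) = -4 + 1 = -3)
s(N) = -3
(s(0) + 49)² = (-3 + 49)² = 46² = 2116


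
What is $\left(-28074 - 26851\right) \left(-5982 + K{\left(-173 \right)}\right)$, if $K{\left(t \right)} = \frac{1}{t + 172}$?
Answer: $328616275$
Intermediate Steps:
$K{\left(t \right)} = \frac{1}{172 + t}$
$\left(-28074 - 26851\right) \left(-5982 + K{\left(-173 \right)}\right) = \left(-28074 - 26851\right) \left(-5982 + \frac{1}{172 - 173}\right) = - 54925 \left(-5982 + \frac{1}{-1}\right) = - 54925 \left(-5982 - 1\right) = \left(-54925\right) \left(-5983\right) = 328616275$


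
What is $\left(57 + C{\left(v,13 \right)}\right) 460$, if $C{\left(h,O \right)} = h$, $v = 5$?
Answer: $28520$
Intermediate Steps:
$\left(57 + C{\left(v,13 \right)}\right) 460 = \left(57 + 5\right) 460 = 62 \cdot 460 = 28520$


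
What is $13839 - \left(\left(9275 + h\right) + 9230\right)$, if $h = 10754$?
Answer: $-15420$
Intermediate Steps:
$13839 - \left(\left(9275 + h\right) + 9230\right) = 13839 - \left(\left(9275 + 10754\right) + 9230\right) = 13839 - \left(20029 + 9230\right) = 13839 - 29259 = -15420$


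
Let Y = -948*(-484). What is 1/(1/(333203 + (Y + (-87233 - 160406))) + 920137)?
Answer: 544396/500918902253 ≈ 1.0868e-6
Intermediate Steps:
Y = 458832
1/(1/(333203 + (Y + (-87233 - 160406))) + 920137) = 1/(1/(333203 + (458832 + (-87233 - 160406))) + 920137) = 1/(1/(333203 + (458832 - 247639)) + 920137) = 1/(1/(333203 + 211193) + 920137) = 1/(1/544396 + 920137) = 1/(500918902253/544396) = 544396/500918902253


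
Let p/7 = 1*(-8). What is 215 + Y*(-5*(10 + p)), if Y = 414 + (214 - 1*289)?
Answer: 78185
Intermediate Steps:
p = -56 (p = 7*(1*(-8)) = 7*(-8) = -56)
Y = 339 (Y = 414 + (214 - 289) = 414 - 75 = 339)
215 + Y*(-5*(10 + p)) = 215 + 339*(-5*(10 - 56)) = 215 + 339*(-5*(-46)) = 215 + 339*230 = 215 + 77970 = 78185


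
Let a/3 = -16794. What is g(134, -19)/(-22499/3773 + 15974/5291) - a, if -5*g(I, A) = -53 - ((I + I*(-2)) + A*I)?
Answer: 1350706773421/26714685 ≈ 50560.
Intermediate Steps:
a = -50382 (a = 3*(-16794) = -50382)
g(I, A) = 53/5 - I/5 + A*I/5 (g(I, A) = -(-53 - ((I + I*(-2)) + A*I))/5 = -(-53 - ((I - 2*I) + A*I))/5 = -(-53 - (-I + A*I))/5 = -(-53 + (I - A*I))/5 = -(-53 + I - A*I)/5 = 53/5 - I/5 + A*I/5)
g(134, -19)/(-22499/3773 + 15974/5291) - a = (53/5 - 1/5*134 + (1/5)*(-19)*134)/(-22499/3773 + 15974/5291) - 1*(-50382) = (53/5 - 134/5 - 2546/5)/(-22499*1/3773 + 15974*(1/5291)) + 50382 = -2627/(5*(-22499/3773 + 15974/5291)) + 50382 = -2627/(5*(-5342937/1814813)) + 50382 = -2627/5*(-1814813/5342937) + 50382 = 4767513751/26714685 + 50382 = 1350706773421/26714685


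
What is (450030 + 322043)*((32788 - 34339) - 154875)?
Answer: -120772291098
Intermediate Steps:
(450030 + 322043)*((32788 - 34339) - 154875) = 772073*(-1551 - 154875) = 772073*(-156426) = -120772291098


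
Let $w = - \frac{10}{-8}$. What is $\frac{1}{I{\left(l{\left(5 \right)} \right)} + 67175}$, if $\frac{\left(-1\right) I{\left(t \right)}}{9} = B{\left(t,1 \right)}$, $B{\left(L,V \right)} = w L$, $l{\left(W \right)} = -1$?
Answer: $\frac{4}{268745} \approx 1.4884 \cdot 10^{-5}$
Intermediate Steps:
$w = \frac{5}{4}$ ($w = \left(-10\right) \left(- \frac{1}{8}\right) = \frac{5}{4} \approx 1.25$)
$B{\left(L,V \right)} = \frac{5 L}{4}$
$I{\left(t \right)} = - \frac{45 t}{4}$ ($I{\left(t \right)} = - 9 \frac{5 t}{4} = - \frac{45 t}{4}$)
$\frac{1}{I{\left(l{\left(5 \right)} \right)} + 67175} = \frac{1}{\left(- \frac{45}{4}\right) \left(-1\right) + 67175} = \frac{1}{\frac{45}{4} + 67175} = \frac{1}{\frac{268745}{4}} = \frac{4}{268745}$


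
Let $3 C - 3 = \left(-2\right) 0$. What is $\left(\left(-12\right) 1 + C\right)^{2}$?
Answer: $121$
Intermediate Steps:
$C = 1$ ($C = 1 + \frac{\left(-2\right) 0}{3} = 1 + \frac{1}{3} \cdot 0 = 1 + 0 = 1$)
$\left(\left(-12\right) 1 + C\right)^{2} = \left(\left(-12\right) 1 + 1\right)^{2} = \left(-12 + 1\right)^{2} = \left(-11\right)^{2} = 121$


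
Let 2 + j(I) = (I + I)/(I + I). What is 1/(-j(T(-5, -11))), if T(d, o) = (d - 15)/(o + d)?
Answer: 1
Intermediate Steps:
T(d, o) = (-15 + d)/(d + o)
j(I) = -1 (j(I) = -2 + (I + I)/(I + I) = -2 + (2*I)/((2*I)) = -2 + (2*I)*(1/(2*I)) = -2 + 1 = -1)
1/(-j(T(-5, -11))) = 1/(-1*(-1)) = 1/1 = 1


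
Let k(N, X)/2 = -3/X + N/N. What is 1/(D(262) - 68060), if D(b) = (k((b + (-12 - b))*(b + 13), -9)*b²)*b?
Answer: 3/143673644 ≈ 2.0881e-8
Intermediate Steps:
k(N, X) = 2 - 6/X (k(N, X) = 2*(-3/X + N/N) = 2*(-3/X + 1) = 2*(1 - 3/X) = 2 - 6/X)
D(b) = 8*b³/3 (D(b) = ((2 - 6/(-9))*b²)*b = ((2 - 6*(-⅑))*b²)*b = ((2 + ⅔)*b²)*b = (8*b²/3)*b = 8*b³/3)
1/(D(262) - 68060) = 1/((8/3)*262³ - 68060) = 1/((8/3)*17984728 - 68060) = 1/(143877824/3 - 68060) = 1/(143673644/3) = 3/143673644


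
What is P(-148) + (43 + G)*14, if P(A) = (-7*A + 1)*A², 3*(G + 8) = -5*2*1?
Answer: 68144674/3 ≈ 2.2715e+7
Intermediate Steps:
G = -34/3 (G = -8 + (-5*2*1)/3 = -8 + (-10*1)/3 = -8 + (⅓)*(-10) = -8 - 10/3 = -34/3 ≈ -11.333)
P(A) = A²*(1 - 7*A) (P(A) = (1 - 7*A)*A² = A²*(1 - 7*A))
P(-148) + (43 + G)*14 = (-148)²*(1 - 7*(-148)) + (43 - 34/3)*14 = 21904*(1 + 1036) + (95/3)*14 = 21904*1037 + 1330/3 = 22714448 + 1330/3 = 68144674/3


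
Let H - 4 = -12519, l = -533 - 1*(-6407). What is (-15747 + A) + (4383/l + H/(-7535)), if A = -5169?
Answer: -5609987645/268246 ≈ -20914.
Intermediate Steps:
l = 5874 (l = -533 + 6407 = 5874)
H = -12515 (H = 4 - 12519 = -12515)
(-15747 + A) + (4383/l + H/(-7535)) = (-15747 - 5169) + (4383/5874 - 12515/(-7535)) = -20916 + (4383*(1/5874) - 12515*(-1/7535)) = -20916 + (1461/1958 + 2503/1507) = -20916 + 645691/268246 = -5609987645/268246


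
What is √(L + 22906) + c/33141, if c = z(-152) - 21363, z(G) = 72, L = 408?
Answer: -7097/11047 + √23314 ≈ 152.05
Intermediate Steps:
c = -21291 (c = 72 - 21363 = -21291)
√(L + 22906) + c/33141 = √(408 + 22906) - 21291/33141 = √23314 - 21291*1/33141 = √23314 - 7097/11047 = -7097/11047 + √23314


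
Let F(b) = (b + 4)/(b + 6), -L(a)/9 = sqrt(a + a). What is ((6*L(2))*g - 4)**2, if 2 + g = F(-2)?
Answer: 24964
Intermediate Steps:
L(a) = -9*sqrt(2)*sqrt(a) (L(a) = -9*sqrt(a + a) = -9*sqrt(2)*sqrt(a))
F(b) = (4 + b)/(6 + b)
g = -3/2 (g = -2 + (4 - 2)/(6 - 2) = -2 + 2/4 = -2 + (1/4)*2 = -2 + 1/2 = -3/2 ≈ -1.5000)
((6*L(2))*g - 4)**2 = ((6*(-9*sqrt(2)*sqrt(2)))*(-3/2) - 4)**2 = ((6*(-18))*(-3/2) - 4)**2 = (-108*(-3/2) - 4)**2 = (162 - 4)**2 = 158**2 = 24964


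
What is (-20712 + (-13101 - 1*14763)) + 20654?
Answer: -27922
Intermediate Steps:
(-20712 + (-13101 - 1*14763)) + 20654 = (-20712 + (-13101 - 14763)) + 20654 = (-20712 - 27864) + 20654 = -48576 + 20654 = -27922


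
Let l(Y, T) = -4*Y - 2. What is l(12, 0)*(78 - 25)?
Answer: -2650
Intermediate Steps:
l(Y, T) = -2 - 4*Y
l(12, 0)*(78 - 25) = (-2 - 4*12)*(78 - 25) = (-2 - 48)*53 = -50*53 = -2650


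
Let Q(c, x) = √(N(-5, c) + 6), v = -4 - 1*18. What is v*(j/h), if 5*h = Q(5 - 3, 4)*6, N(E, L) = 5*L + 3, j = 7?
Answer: -385*√19/57 ≈ -29.442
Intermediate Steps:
N(E, L) = 3 + 5*L
v = -22 (v = -4 - 18 = -22)
Q(c, x) = √(9 + 5*c) (Q(c, x) = √((3 + 5*c) + 6) = √(9 + 5*c))
h = 6*√19/5 (h = (√(9 + 5*(5 - 3))*6)/5 = (√(9 + 5*2)*6)/5 = (√(9 + 10)*6)/5 = (√19*6)/5 = (6*√19)/5 = 6*√19/5 ≈ 5.2307)
v*(j/h) = -154/(6*√19/5) = -154*5*√19/114 = -385*√19/57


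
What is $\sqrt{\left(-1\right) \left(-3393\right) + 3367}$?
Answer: $26 \sqrt{10} \approx 82.219$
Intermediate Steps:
$\sqrt{\left(-1\right) \left(-3393\right) + 3367} = \sqrt{3393 + 3367} = \sqrt{6760} = 26 \sqrt{10}$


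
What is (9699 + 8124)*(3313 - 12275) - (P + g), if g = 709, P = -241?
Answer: -159730194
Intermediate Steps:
(9699 + 8124)*(3313 - 12275) - (P + g) = (9699 + 8124)*(3313 - 12275) - (-241 + 709) = 17823*(-8962) - 1*468 = -159729726 - 468 = -159730194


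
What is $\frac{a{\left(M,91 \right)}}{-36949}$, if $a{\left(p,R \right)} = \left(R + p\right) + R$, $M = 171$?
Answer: $- \frac{353}{36949} \approx -0.0095537$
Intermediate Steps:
$a{\left(p,R \right)} = p + 2 R$
$\frac{a{\left(M,91 \right)}}{-36949} = \frac{171 + 2 \cdot 91}{-36949} = \left(171 + 182\right) \left(- \frac{1}{36949}\right) = 353 \left(- \frac{1}{36949}\right) = - \frac{353}{36949}$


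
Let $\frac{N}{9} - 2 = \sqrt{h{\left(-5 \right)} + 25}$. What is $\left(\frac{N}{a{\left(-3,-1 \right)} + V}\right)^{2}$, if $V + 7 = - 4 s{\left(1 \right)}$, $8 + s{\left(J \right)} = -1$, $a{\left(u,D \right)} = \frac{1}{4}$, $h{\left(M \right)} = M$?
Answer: $\frac{384}{169} + \frac{128 \sqrt{5}}{169} \approx 3.9658$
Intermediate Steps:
$a{\left(u,D \right)} = \frac{1}{4}$
$s{\left(J \right)} = -9$ ($s{\left(J \right)} = -8 - 1 = -9$)
$V = 29$ ($V = -7 - -36 = -7 + 36 = 29$)
$N = 18 + 18 \sqrt{5}$ ($N = 18 + 9 \sqrt{-5 + 25} = 18 + 9 \sqrt{20} = 18 + 9 \cdot 2 \sqrt{5} = 18 + 18 \sqrt{5} \approx 58.249$)
$\left(\frac{N}{a{\left(-3,-1 \right)} + V}\right)^{2} = \left(\frac{18 + 18 \sqrt{5}}{\frac{1}{4} + 29}\right)^{2} = \left(\frac{18 + 18 \sqrt{5}}{\frac{117}{4}}\right)^{2} = \left(\left(18 + 18 \sqrt{5}\right) \frac{4}{117}\right)^{2} = \left(\frac{8}{13} + \frac{8 \sqrt{5}}{13}\right)^{2}$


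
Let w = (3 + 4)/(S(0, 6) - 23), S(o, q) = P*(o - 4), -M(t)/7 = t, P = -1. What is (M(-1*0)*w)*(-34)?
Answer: 0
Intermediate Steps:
M(t) = -7*t
S(o, q) = 4 - o (S(o, q) = -(o - 4) = -(-4 + o) = 4 - o)
w = -7/19 (w = (3 + 4)/((4 - 1*0) - 23) = 7/((4 + 0) - 23) = 7/(4 - 23) = 7/(-19) = 7*(-1/19) = -7/19 ≈ -0.36842)
(M(-1*0)*w)*(-34) = (-(-7)*0*(-7/19))*(-34) = (-7*0*(-7/19))*(-34) = (0*(-7/19))*(-34) = 0*(-34) = 0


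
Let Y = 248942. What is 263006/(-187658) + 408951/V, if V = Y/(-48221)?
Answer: -1850343072218585/23357978918 ≈ -79217.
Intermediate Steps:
V = -248942/48221 (V = 248942/(-48221) = 248942*(-1/48221) = -248942/48221 ≈ -5.1625)
263006/(-187658) + 408951/V = 263006/(-187658) + 408951/(-248942/48221) = 263006*(-1/187658) + 408951*(-48221/248942) = -131503/93829 - 19720026171/248942 = -1850343072218585/23357978918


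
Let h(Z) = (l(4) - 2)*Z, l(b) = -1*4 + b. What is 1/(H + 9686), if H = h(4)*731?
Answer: 1/3838 ≈ 0.00026055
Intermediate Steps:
l(b) = -4 + b
h(Z) = -2*Z (h(Z) = ((-4 + 4) - 2)*Z = (0 - 2)*Z = -2*Z)
H = -5848 (H = -2*4*731 = -8*731 = -5848)
1/(H + 9686) = 1/(-5848 + 9686) = 1/3838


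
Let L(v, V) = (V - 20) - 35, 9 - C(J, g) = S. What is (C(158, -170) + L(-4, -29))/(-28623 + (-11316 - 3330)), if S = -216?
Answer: -47/14423 ≈ -0.0032587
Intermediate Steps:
C(J, g) = 225 (C(J, g) = 9 - 1*(-216) = 9 + 216 = 225)
L(v, V) = -55 + V (L(v, V) = (-20 + V) - 35 = -55 + V)
(C(158, -170) + L(-4, -29))/(-28623 + (-11316 - 3330)) = (225 + (-55 - 29))/(-28623 + (-11316 - 3330)) = (225 - 84)/(-28623 - 14646) = 141/(-43269) = 141*(-1/43269) = -47/14423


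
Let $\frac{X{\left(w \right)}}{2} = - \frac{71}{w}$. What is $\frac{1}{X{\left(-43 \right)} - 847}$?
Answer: $- \frac{43}{36279} \approx -0.0011853$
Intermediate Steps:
$X{\left(w \right)} = - \frac{142}{w}$ ($X{\left(w \right)} = 2 \left(- \frac{71}{w}\right) = - \frac{142}{w}$)
$\frac{1}{X{\left(-43 \right)} - 847} = \frac{1}{- \frac{142}{-43} - 847} = \frac{1}{\left(-142\right) \left(- \frac{1}{43}\right) - 847} = \frac{1}{\frac{142}{43} - 847} = \frac{1}{- \frac{36279}{43}} = - \frac{43}{36279}$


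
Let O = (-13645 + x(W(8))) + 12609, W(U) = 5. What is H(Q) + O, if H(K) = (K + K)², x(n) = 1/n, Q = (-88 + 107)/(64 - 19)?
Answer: -2096051/2025 ≈ -1035.1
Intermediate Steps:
Q = 19/45 ≈ 0.42222
H(K) = 4*K² (H(K) = (2*K)² = 4*K²)
O = -5179/5 (O = (-13645 + 1/5) + 12609 = (-13645 + ⅕) + 12609 = -68224/5 + 12609 = -5179/5 ≈ -1035.8)
H(Q) + O = 4*(19/45)² - 5179/5 = 4*(361/2025) - 5179/5 = 1444/2025 - 5179/5 = -2096051/2025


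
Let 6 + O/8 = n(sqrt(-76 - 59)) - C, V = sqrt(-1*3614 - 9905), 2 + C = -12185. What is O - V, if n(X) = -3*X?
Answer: 97448 - I*sqrt(13519) - 72*I*sqrt(15) ≈ 97448.0 - 395.13*I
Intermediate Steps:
C = -12187 (C = -2 - 12185 = -12187)
V = I*sqrt(13519) (V = sqrt(-3614 - 9905) = sqrt(-13519) = I*sqrt(13519) ≈ 116.27*I)
O = 97448 - 72*I*sqrt(15) (O = -48 + 8*(-3*sqrt(-76 - 59) - 1*(-12187)) = -48 + 8*(-9*I*sqrt(15) + 12187) = -48 + 8*(12187 - 9*I*sqrt(15)) = -48 + (97496 - 72*I*sqrt(15)) = 97448 - 72*I*sqrt(15) ≈ 97448.0 - 278.85*I)
O - V = (97448 - 72*I*sqrt(15)) - I*sqrt(13519) = 97448 - I*sqrt(13519) - 72*I*sqrt(15)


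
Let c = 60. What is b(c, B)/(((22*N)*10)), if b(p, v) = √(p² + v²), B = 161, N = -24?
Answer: -√29521/5280 ≈ -0.032541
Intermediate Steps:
b(c, B)/(((22*N)*10)) = √(60² + 161²)/(((22*(-24))*10)) = √(3600 + 25921)/((-528*10)) = √29521/(-5280) = √29521*(-1/5280) = -√29521/5280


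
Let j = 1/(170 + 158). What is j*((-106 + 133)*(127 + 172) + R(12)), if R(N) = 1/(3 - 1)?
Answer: 16147/656 ≈ 24.614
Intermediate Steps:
R(N) = ½ (R(N) = 1/2 = ½)
j = 1/328 ≈ 0.0030488
j*((-106 + 133)*(127 + 172) + R(12)) = ((-106 + 133)*(127 + 172) + ½)/328 = (27*299 + ½)/328 = (8073 + ½)/328 = (1/328)*(16147/2) = 16147/656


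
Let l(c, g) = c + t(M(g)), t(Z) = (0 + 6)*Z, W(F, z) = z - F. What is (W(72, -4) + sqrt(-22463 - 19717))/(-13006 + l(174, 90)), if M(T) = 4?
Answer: 19/3202 - I*sqrt(10545)/6404 ≈ 0.0059338 - 0.016035*I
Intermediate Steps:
t(Z) = 6*Z
l(c, g) = 24 + c (l(c, g) = c + 6*4 = c + 24 = 24 + c)
(W(72, -4) + sqrt(-22463 - 19717))/(-13006 + l(174, 90)) = ((-4 - 1*72) + sqrt(-22463 - 19717))/(-13006 + (24 + 174)) = ((-4 - 72) + sqrt(-42180))/(-13006 + 198) = (-76 + 2*I*sqrt(10545))/(-12808) = (-76 + 2*I*sqrt(10545))*(-1/12808) = 19/3202 - I*sqrt(10545)/6404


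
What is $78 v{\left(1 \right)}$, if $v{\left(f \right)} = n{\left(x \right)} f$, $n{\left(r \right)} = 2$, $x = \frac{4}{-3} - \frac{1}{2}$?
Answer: $156$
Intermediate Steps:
$x = - \frac{11}{6}$ ($x = 4 \left(- \frac{1}{3}\right) - \frac{1}{2} = - \frac{4}{3} - \frac{1}{2} = - \frac{11}{6} \approx -1.8333$)
$v{\left(f \right)} = 2 f$
$78 v{\left(1 \right)} = 78 \cdot 2 \cdot 1 = 78 \cdot 2 = 156$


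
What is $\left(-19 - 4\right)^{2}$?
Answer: $529$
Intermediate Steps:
$\left(-19 - 4\right)^{2} = \left(-23\right)^{2} = 529$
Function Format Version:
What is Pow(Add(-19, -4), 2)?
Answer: 529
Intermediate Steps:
Pow(Add(-19, -4), 2) = Pow(-23, 2) = 529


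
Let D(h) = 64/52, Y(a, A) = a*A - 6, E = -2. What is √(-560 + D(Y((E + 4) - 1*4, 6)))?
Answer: 4*I*√5902/13 ≈ 23.638*I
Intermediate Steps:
Y(a, A) = -6 + A*a (Y(a, A) = A*a - 6 = -6 + A*a)
D(h) = 16/13 (D(h) = 64*(1/52) = 16/13)
√(-560 + D(Y((E + 4) - 1*4, 6))) = √(-560 + 16/13) = √(-7264/13) = 4*I*√5902/13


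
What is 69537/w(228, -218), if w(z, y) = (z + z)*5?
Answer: 23179/760 ≈ 30.499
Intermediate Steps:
w(z, y) = 10*z (w(z, y) = (2*z)*5 = 10*z)
69537/w(228, -218) = 69537/((10*228)) = 69537/2280 = 69537*(1/2280) = 23179/760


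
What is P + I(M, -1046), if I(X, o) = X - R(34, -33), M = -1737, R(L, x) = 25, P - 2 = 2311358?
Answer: 2309598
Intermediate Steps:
P = 2311360 (P = 2 + 2311358 = 2311360)
I(X, o) = -25 + X (I(X, o) = X - 1*25 = X - 25 = -25 + X)
P + I(M, -1046) = 2311360 + (-25 - 1737) = 2311360 - 1762 = 2309598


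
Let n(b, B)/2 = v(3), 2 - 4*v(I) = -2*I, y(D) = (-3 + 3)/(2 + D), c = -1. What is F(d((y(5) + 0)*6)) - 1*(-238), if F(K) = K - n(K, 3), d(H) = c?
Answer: 233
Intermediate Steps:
y(D) = 0 (y(D) = 0/(2 + D) = 0)
v(I) = ½ + I/2 (v(I) = ½ - (-1)*I/2 = ½ + I/2)
n(b, B) = 4 (n(b, B) = 2*(½ + (½)*3) = 2*(½ + 3/2) = 2*2 = 4)
d(H) = -1
F(K) = -4 + K (F(K) = K - 1*4 = K - 4 = -4 + K)
F(d((y(5) + 0)*6)) - 1*(-238) = (-4 - 1) - 1*(-238) = -5 + 238 = 233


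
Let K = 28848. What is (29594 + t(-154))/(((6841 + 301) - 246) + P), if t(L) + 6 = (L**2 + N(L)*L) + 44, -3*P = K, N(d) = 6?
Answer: -6553/340 ≈ -19.274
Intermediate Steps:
P = -9616 (P = -1/3*28848 = -9616)
t(L) = 38 + L**2 + 6*L (t(L) = -6 + ((L**2 + 6*L) + 44) = -6 + (44 + L**2 + 6*L) = 38 + L**2 + 6*L)
(29594 + t(-154))/(((6841 + 301) - 246) + P) = (29594 + (38 + (-154)**2 + 6*(-154)))/(((6841 + 301) - 246) - 9616) = (29594 + (38 + 23716 - 924))/((7142 - 246) - 9616) = (29594 + 22830)/(6896 - 9616) = 52424/(-2720) = 52424*(-1/2720) = -6553/340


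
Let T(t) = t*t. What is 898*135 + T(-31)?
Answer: 122191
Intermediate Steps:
T(t) = t²
898*135 + T(-31) = 898*135 + (-31)² = 121230 + 961 = 122191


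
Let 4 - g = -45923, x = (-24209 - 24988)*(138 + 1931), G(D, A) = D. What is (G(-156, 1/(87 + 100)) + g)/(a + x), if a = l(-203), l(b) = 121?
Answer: -2409/5357288 ≈ -0.00044967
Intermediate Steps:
x = -101788593 (x = -49197*2069 = -101788593)
g = 45927 (g = 4 - 1*(-45923) = 4 + 45923 = 45927)
a = 121
(G(-156, 1/(87 + 100)) + g)/(a + x) = (-156 + 45927)/(121 - 101788593) = 45771/(-101788472) = 45771*(-1/101788472) = -2409/5357288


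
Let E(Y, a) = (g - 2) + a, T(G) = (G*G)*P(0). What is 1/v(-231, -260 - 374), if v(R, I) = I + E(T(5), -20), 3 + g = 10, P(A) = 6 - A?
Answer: -1/649 ≈ -0.0015408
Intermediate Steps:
g = 7 (g = -3 + 10 = 7)
T(G) = 6*G**2 (T(G) = (G*G)*(6 - 1*0) = G**2*(6 + 0) = G**2*6 = 6*G**2)
E(Y, a) = 5 + a (E(Y, a) = (7 - 2) + a = 5 + a)
v(R, I) = -15 + I (v(R, I) = I + (5 - 20) = I - 15 = -15 + I)
1/v(-231, -260 - 374) = 1/(-15 + (-260 - 374)) = 1/(-15 - 634) = 1/(-649) = -1/649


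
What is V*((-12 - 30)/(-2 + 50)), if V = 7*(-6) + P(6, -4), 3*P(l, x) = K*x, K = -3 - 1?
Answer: 385/12 ≈ 32.083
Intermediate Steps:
K = -4
P(l, x) = -4*x/3 (P(l, x) = (-4*x)/3 = -4*x/3)
V = -110/3 (V = 7*(-6) - 4/3*(-4) = -42 + 16/3 = -110/3 ≈ -36.667)
V*((-12 - 30)/(-2 + 50)) = -110*(-12 - 30)/(3*(-2 + 50)) = -(-1540)/48 = -110/3*(-7/8) = 385/12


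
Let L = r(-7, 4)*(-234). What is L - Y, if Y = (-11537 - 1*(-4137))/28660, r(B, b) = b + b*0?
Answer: -1340918/1433 ≈ -935.74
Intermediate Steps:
r(B, b) = b (r(B, b) = b + 0 = b)
L = -936 (L = 4*(-234) = -936)
Y = -370/1433 (Y = (-11537 + 4137)*(1/28660) = -7400*1/28660 = -370/1433 ≈ -0.25820)
L - Y = -936 - 1*(-370/1433) = -936 + 370/1433 = -1340918/1433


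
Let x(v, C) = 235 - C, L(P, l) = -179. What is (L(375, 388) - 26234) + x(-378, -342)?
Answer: -25836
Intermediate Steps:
(L(375, 388) - 26234) + x(-378, -342) = (-179 - 26234) + (235 - 1*(-342)) = -26413 + (235 + 342) = -26413 + 577 = -25836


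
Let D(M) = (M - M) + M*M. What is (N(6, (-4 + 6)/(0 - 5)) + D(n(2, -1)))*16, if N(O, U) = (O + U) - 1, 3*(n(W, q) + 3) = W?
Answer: 7232/45 ≈ 160.71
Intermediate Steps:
n(W, q) = -3 + W/3
D(M) = M² (D(M) = 0 + M² = M²)
N(O, U) = -1 + O + U
(N(6, (-4 + 6)/(0 - 5)) + D(n(2, -1)))*16 = ((-1 + 6 + (-4 + 6)/(0 - 5)) + (-3 + (⅓)*2)²)*16 = ((-1 + 6 + 2/(-5)) + (-3 + ⅔)²)*16 = ((-1 + 6 + 2*(-⅕)) + (-7/3)²)*16 = ((-1 + 6 - ⅖) + 49/9)*16 = (23/5 + 49/9)*16 = (452/45)*16 = 7232/45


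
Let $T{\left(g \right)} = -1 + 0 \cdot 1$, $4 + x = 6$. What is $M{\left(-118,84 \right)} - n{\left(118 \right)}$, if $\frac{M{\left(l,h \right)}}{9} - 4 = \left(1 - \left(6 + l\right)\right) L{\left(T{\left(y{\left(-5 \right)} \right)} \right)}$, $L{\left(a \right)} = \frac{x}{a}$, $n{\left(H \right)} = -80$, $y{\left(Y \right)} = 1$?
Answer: $-1918$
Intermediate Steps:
$x = 2$ ($x = -4 + 6 = 2$)
$T{\left(g \right)} = -1$ ($T{\left(g \right)} = -1 + 0 = -1$)
$L{\left(a \right)} = \frac{2}{a}$
$M{\left(l,h \right)} = 126 + 18 l$ ($M{\left(l,h \right)} = 36 + 9 \left(1 - \left(6 + l\right)\right) \frac{2}{-1} = 36 + 9 \left(-5 - l\right) 2 \left(-1\right) = 36 + 9 \left(-5 - l\right) \left(-2\right) = 36 + 9 \left(10 + 2 l\right) = 36 + \left(90 + 18 l\right) = 126 + 18 l$)
$M{\left(-118,84 \right)} - n{\left(118 \right)} = \left(126 + 18 \left(-118\right)\right) - -80 = \left(126 - 2124\right) + 80 = -1998 + 80 = -1918$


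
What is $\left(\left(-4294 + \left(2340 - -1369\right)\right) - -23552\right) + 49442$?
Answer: $72409$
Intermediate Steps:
$\left(\left(-4294 + \left(2340 - -1369\right)\right) - -23552\right) + 49442 = \left(\left(-4294 + \left(2340 + 1369\right)\right) + 23552\right) + 49442 = \left(\left(-4294 + 3709\right) + 23552\right) + 49442 = \left(-585 + 23552\right) + 49442 = 22967 + 49442 = 72409$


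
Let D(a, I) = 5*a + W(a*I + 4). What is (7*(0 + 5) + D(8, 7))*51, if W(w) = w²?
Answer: 187425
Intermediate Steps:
D(a, I) = (4 + I*a)² + 5*a (D(a, I) = 5*a + (a*I + 4)² = 5*a + (I*a + 4)² = 5*a + (4 + I*a)² = (4 + I*a)² + 5*a)
(7*(0 + 5) + D(8, 7))*51 = (7*(0 + 5) + ((4 + 7*8)² + 5*8))*51 = (7*5 + ((4 + 56)² + 40))*51 = (35 + (60² + 40))*51 = (35 + (3600 + 40))*51 = (35 + 3640)*51 = 3675*51 = 187425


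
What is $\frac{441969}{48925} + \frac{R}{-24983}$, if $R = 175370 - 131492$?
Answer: $\frac{8894980377}{1222293275} \approx 7.2773$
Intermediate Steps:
$R = 43878$ ($R = 175370 - 131492 = 43878$)
$\frac{441969}{48925} + \frac{R}{-24983} = \frac{441969}{48925} + \frac{43878}{-24983} = 441969 \cdot \frac{1}{48925} + 43878 \left(- \frac{1}{24983}\right) = \frac{441969}{48925} - \frac{43878}{24983} = \frac{8894980377}{1222293275}$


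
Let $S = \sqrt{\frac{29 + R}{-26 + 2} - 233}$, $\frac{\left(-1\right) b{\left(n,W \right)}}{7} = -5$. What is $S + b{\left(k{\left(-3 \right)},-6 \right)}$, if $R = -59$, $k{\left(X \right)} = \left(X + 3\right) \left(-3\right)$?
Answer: $35 + \frac{3 i \sqrt{103}}{2} \approx 35.0 + 15.223 i$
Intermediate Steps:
$k{\left(X \right)} = -9 - 3 X$ ($k{\left(X \right)} = \left(3 + X\right) \left(-3\right) = -9 - 3 X$)
$b{\left(n,W \right)} = 35$ ($b{\left(n,W \right)} = \left(-7\right) \left(-5\right) = 35$)
$S = \frac{3 i \sqrt{103}}{2}$ ($S = \sqrt{\frac{29 - 59}{-26 + 2} - 233} = \sqrt{- \frac{30}{-24} - 233} = \sqrt{\left(-30\right) \left(- \frac{1}{24}\right) - 233} = \sqrt{\frac{5}{4} - 233} = \sqrt{- \frac{927}{4}} = \frac{3 i \sqrt{103}}{2} \approx 15.223 i$)
$S + b{\left(k{\left(-3 \right)},-6 \right)} = \frac{3 i \sqrt{103}}{2} + 35 = 35 + \frac{3 i \sqrt{103}}{2}$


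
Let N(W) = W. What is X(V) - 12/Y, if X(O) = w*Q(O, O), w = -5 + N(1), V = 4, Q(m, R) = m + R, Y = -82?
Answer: -1306/41 ≈ -31.854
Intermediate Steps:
Q(m, R) = R + m
w = -4 (w = -5 + 1 = -4)
X(O) = -8*O (X(O) = -4*(O + O) = -8*O)
X(V) - 12/Y = -8*4 - 12/(-82) = -32 - 12*(-1/82) = -32 + 6/41 = -1306/41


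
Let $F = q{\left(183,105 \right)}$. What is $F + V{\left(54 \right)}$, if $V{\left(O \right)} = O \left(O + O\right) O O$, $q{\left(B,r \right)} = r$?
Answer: $17006217$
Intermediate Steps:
$V{\left(O \right)} = 2 O^{4}$ ($V{\left(O \right)} = O 2 O O O = 2 O^{2} O O = 2 O^{3} O = 2 O^{4}$)
$F = 105$
$F + V{\left(54 \right)} = 105 + 2 \cdot 54^{4} = 105 + 2 \cdot 8503056 = 105 + 17006112 = 17006217$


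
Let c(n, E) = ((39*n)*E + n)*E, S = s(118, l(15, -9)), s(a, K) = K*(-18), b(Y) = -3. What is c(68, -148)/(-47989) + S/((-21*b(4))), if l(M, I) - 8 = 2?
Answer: -11013924/9079 ≈ -1213.1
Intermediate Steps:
l(M, I) = 10 (l(M, I) = 8 + 2 = 10)
s(a, K) = -18*K
S = -180 (S = -18*10 = -180)
c(n, E) = E*(n + 39*E*n) (c(n, E) = (39*E*n + n)*E = (n + 39*E*n)*E = E*(n + 39*E*n))
c(68, -148)/(-47989) + S/((-21*b(4))) = -148*68*(1 + 39*(-148))/(-47989) - 180/((-21*(-3))) = -148*68*(1 - 5772)*(-1/47989) - 180/63 = -148*68*(-5771)*(-1/47989) - 180*1/63 = 58079344*(-1/47989) - 20/7 = -1569712/1297 - 20/7 = -11013924/9079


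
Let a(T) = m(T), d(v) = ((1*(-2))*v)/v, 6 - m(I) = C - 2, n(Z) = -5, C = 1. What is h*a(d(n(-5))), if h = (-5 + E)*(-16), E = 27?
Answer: -2464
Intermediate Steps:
m(I) = 7 (m(I) = 6 - (1 - 2) = 6 - 1*(-1) = 6 + 1 = 7)
d(v) = -2 (d(v) = (-2*v)/v = -2)
a(T) = 7
h = -352 (h = (-5 + 27)*(-16) = 22*(-16) = -352)
h*a(d(n(-5))) = -352*7 = -2464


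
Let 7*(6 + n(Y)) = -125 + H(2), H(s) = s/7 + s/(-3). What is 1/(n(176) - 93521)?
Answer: -147/13751102 ≈ -1.0690e-5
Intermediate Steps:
H(s) = -4*s/21 (H(s) = s*(1/7) + s*(-1/3) = s/7 - s/3 = -4*s/21)
n(Y) = -3515/147 (n(Y) = -6 + (-125 - 4/21*2)/7 = -6 + (-125 - 8/21)/7 = -6 + (1/7)*(-2633/21) = -6 - 2633/147 = -3515/147)
1/(n(176) - 93521) = 1/(-3515/147 - 93521) = 1/(-13751102/147) = -147/13751102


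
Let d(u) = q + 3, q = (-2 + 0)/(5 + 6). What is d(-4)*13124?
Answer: 406844/11 ≈ 36986.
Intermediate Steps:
q = -2/11 ≈ -0.18182
d(u) = 31/11 (d(u) = -2/11 + 3 = 31/11)
d(-4)*13124 = (31/11)*13124 = 406844/11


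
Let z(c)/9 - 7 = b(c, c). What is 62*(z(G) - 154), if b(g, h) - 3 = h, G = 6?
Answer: -620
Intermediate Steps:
b(g, h) = 3 + h
z(c) = 90 + 9*c (z(c) = 63 + 9*(3 + c) = 63 + (27 + 9*c) = 90 + 9*c)
62*(z(G) - 154) = 62*((90 + 9*6) - 154) = 62*((90 + 54) - 154) = 62*(144 - 154) = 62*(-10) = -620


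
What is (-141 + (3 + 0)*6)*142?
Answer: -17466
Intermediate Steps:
(-141 + (3 + 0)*6)*142 = (-141 + 3*6)*142 = (-141 + 18)*142 = -123*142 = -17466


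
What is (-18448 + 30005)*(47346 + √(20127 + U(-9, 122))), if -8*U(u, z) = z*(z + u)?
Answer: 547177722 + 11557*√73615/2 ≈ 5.4875e+8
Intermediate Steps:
U(u, z) = -z*(u + z)/8 (U(u, z) = -z*(z + u)/8 = -z*(u + z)/8)
(-18448 + 30005)*(47346 + √(20127 + U(-9, 122))) = (-18448 + 30005)*(47346 + √(20127 - ⅛*122*(-9 + 122))) = 11557*(47346 + √(20127 - ⅛*122*113)) = 11557*(47346 + √(20127 - 6893/4)) = 11557*(47346 + √(73615/4)) = 11557*(47346 + √73615/2) = 547177722 + 11557*√73615/2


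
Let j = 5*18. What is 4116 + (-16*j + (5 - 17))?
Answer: 2664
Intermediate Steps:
j = 90
4116 + (-16*j + (5 - 17)) = 4116 + (-16*90 + (5 - 17)) = 4116 + (-1440 - 12) = 4116 - 1452 = 2664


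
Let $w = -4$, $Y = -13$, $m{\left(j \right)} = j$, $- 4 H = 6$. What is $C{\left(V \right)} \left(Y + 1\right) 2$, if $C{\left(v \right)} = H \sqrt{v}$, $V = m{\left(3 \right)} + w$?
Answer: $36 i \approx 36.0 i$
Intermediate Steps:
$H = - \frac{3}{2}$ ($H = \left(- \frac{1}{4}\right) 6 = - \frac{3}{2} \approx -1.5$)
$V = -1$ ($V = 3 - 4 = -1$)
$C{\left(v \right)} = - \frac{3 \sqrt{v}}{2}$
$C{\left(V \right)} \left(Y + 1\right) 2 = - \frac{3 \sqrt{-1}}{2} \left(-13 + 1\right) 2 = - \frac{3 i}{2} \left(-12\right) 2 = 18 i 2 = 36 i$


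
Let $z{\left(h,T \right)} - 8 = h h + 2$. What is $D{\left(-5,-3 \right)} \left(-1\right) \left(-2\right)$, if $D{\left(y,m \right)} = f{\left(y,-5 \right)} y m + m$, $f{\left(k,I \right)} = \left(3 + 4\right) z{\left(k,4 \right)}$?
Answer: $7344$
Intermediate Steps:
$z{\left(h,T \right)} = 10 + h^{2}$ ($z{\left(h,T \right)} = 8 + \left(h h + 2\right) = 8 + \left(h^{2} + 2\right) = 8 + \left(2 + h^{2}\right) = 10 + h^{2}$)
$f{\left(k,I \right)} = 70 + 7 k^{2}$ ($f{\left(k,I \right)} = \left(3 + 4\right) \left(10 + k^{2}\right) = 7 \left(10 + k^{2}\right) = 70 + 7 k^{2}$)
$D{\left(y,m \right)} = m + m y \left(70 + 7 y^{2}\right)$ ($D{\left(y,m \right)} = \left(70 + 7 y^{2}\right) y m + m = y \left(70 + 7 y^{2}\right) m + m = m y \left(70 + 7 y^{2}\right) + m = m + m y \left(70 + 7 y^{2}\right)$)
$D{\left(-5,-3 \right)} \left(-1\right) \left(-2\right) = - 3 \left(1 + 7 \left(-5\right) \left(10 + \left(-5\right)^{2}\right)\right) \left(-1\right) \left(-2\right) = - 3 \left(1 + 7 \left(-5\right) \left(10 + 25\right)\right) \left(-1\right) \left(-2\right) = - 3 \left(1 + 7 \left(-5\right) 35\right) \left(-1\right) \left(-2\right) = - 3 \left(1 - 1225\right) \left(-1\right) \left(-2\right) = \left(-3\right) \left(-1224\right) \left(-1\right) \left(-2\right) = 3672 \left(-1\right) \left(-2\right) = \left(-3672\right) \left(-2\right) = 7344$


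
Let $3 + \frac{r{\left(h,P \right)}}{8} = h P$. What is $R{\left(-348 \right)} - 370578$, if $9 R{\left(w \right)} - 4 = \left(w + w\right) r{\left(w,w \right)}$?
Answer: $- \frac{677625566}{9} \approx -7.5292 \cdot 10^{7}$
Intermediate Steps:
$r{\left(h,P \right)} = -24 + 8 P h$ ($r{\left(h,P \right)} = -24 + 8 h P = -24 + 8 P h$)
$R{\left(w \right)} = \frac{4}{9} + \frac{2 w \left(-24 + 8 w^{2}\right)}{9}$ ($R{\left(w \right)} = \frac{4}{9} + \frac{\left(w + w\right) \left(-24 + 8 w w\right)}{9} = \frac{4}{9} + \frac{2 w \left(-24 + 8 w^{2}\right)}{9}$)
$R{\left(-348 \right)} - 370578 = \left(\frac{4}{9} + \frac{16}{9} \left(-348\right) \left(-3 + \left(-348\right)^{2}\right)\right) - 370578 = \left(\frac{4}{9} + \frac{16}{9} \left(-348\right) \left(-3 + 121104\right)\right) - 370578 = \left(\frac{4}{9} + \frac{16}{9} \left(-348\right) 121101\right) - 370578 = \left(\frac{4}{9} - 74921152\right) - 370578 = - \frac{674290364}{9} - 370578 = - \frac{677625566}{9}$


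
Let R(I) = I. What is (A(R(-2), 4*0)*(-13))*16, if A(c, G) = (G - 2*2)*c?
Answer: -1664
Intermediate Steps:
A(c, G) = c*(-4 + G) (A(c, G) = (G - 4)*c = (-4 + G)*c = c*(-4 + G))
(A(R(-2), 4*0)*(-13))*16 = (-2*(-4 + 4*0)*(-13))*16 = (-2*(-4 + 0)*(-13))*16 = (-2*(-4)*(-13))*16 = (8*(-13))*16 = -104*16 = -1664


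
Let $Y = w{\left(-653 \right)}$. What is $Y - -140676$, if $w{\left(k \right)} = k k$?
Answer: $567085$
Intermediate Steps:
$w{\left(k \right)} = k^{2}$
$Y = 426409$ ($Y = \left(-653\right)^{2} = 426409$)
$Y - -140676 = 426409 - -140676 = 426409 + 140676 = 567085$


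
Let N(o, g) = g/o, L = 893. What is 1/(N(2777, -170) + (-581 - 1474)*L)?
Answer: -2777/5096114525 ≈ -5.4492e-7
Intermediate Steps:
1/(N(2777, -170) + (-581 - 1474)*L) = 1/(-170/2777 + (-581 - 1474)*893) = 1/(-170*1/2777 - 2055*893) = 1/(-170/2777 - 1835115) = 1/(-5096114525/2777) = -2777/5096114525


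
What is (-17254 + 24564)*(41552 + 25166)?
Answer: 487708580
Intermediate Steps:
(-17254 + 24564)*(41552 + 25166) = 7310*66718 = 487708580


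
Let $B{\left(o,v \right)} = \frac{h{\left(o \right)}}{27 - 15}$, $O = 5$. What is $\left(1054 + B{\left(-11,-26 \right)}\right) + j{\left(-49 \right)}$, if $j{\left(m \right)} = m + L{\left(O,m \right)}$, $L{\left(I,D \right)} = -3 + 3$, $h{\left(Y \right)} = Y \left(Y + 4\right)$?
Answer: $\frac{12137}{12} \approx 1011.4$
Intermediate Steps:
$h{\left(Y \right)} = Y \left(4 + Y\right)$
$L{\left(I,D \right)} = 0$
$B{\left(o,v \right)} = \frac{o \left(4 + o\right)}{12}$ ($B{\left(o,v \right)} = \frac{o \left(4 + o\right)}{27 - 15} = \frac{o \left(4 + o\right)}{12}$)
$j{\left(m \right)} = m$ ($j{\left(m \right)} = m + 0 = m$)
$\left(1054 + B{\left(-11,-26 \right)}\right) + j{\left(-49 \right)} = \left(1054 + \frac{1}{12} \left(-11\right) \left(4 - 11\right)\right) - 49 = \left(1054 + \frac{1}{12} \left(-11\right) \left(-7\right)\right) - 49 = \left(1054 + \frac{77}{12}\right) - 49 = \frac{12725}{12} - 49 = \frac{12137}{12}$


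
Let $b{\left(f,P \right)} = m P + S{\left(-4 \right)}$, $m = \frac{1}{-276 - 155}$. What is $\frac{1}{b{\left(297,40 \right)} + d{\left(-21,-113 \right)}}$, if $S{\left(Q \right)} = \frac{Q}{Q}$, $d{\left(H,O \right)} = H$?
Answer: $- \frac{431}{8660} \approx -0.049769$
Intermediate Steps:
$m = - \frac{1}{431}$ ($m = \frac{1}{-431} = - \frac{1}{431} \approx -0.0023202$)
$S{\left(Q \right)} = 1$
$b{\left(f,P \right)} = 1 - \frac{P}{431}$ ($b{\left(f,P \right)} = - \frac{P}{431} + 1 = 1 - \frac{P}{431}$)
$\frac{1}{b{\left(297,40 \right)} + d{\left(-21,-113 \right)}} = \frac{1}{\left(1 - \frac{40}{431}\right) - 21} = \frac{1}{\frac{391}{431} - 21} = \frac{1}{- \frac{8660}{431}} = - \frac{431}{8660}$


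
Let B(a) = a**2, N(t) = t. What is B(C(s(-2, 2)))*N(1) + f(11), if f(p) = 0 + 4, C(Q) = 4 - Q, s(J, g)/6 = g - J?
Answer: 404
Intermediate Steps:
s(J, g) = -6*J + 6*g (s(J, g) = 6*(g - J) = -6*J + 6*g)
f(p) = 4
B(C(s(-2, 2)))*N(1) + f(11) = (4 - (-6*(-2) + 6*2))**2*1 + 4 = (4 - (12 + 12))**2*1 + 4 = (4 - 1*24)**2*1 + 4 = (4 - 24)**2*1 + 4 = (-20)**2*1 + 4 = 400*1 + 4 = 400 + 4 = 404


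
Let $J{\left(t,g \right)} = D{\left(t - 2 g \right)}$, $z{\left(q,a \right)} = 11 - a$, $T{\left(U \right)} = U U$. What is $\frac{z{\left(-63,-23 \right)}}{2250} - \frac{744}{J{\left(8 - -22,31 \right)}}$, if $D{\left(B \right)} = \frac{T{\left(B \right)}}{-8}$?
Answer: $\frac{104897}{18000} \approx 5.8276$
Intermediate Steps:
$T{\left(U \right)} = U^{2}$
$D{\left(B \right)} = - \frac{B^{2}}{8}$ ($D{\left(B \right)} = \frac{B^{2}}{-8} = B^{2} \left(- \frac{1}{8}\right) = - \frac{B^{2}}{8}$)
$J{\left(t,g \right)} = - \frac{\left(t - 2 g\right)^{2}}{8}$
$\frac{z{\left(-63,-23 \right)}}{2250} - \frac{744}{J{\left(8 - -22,31 \right)}} = \frac{11 - -23}{2250} - \frac{744}{\left(- \frac{1}{8}\right) \left(- (8 - -22) + 2 \cdot 31\right)^{2}} = \left(11 + 23\right) \frac{1}{2250} - \frac{744}{\left(- \frac{1}{8}\right) \left(- (8 + 22) + 62\right)^{2}} = 34 \cdot \frac{1}{2250} - \frac{744}{\left(- \frac{1}{8}\right) \left(\left(-1\right) 30 + 62\right)^{2}} = \frac{17}{1125} - \frac{744}{\left(- \frac{1}{8}\right) \left(-30 + 62\right)^{2}} = \frac{17}{1125} - \frac{744}{\left(- \frac{1}{8}\right) 32^{2}} = \frac{17}{1125} - \frac{744}{\left(- \frac{1}{8}\right) 1024} = \frac{17}{1125} - \frac{744}{-128} = \frac{17}{1125} - - \frac{93}{16} = \frac{17}{1125} + \frac{93}{16} = \frac{104897}{18000}$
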